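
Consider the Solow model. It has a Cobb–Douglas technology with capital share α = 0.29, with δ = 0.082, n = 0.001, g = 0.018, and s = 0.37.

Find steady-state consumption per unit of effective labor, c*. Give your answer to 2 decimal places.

c* ≈ 1.07

Steady state requires s·f(k) = (n + g + δ)·k, i.e. s·k^α = (n + g + δ)·k.
Rearranging, k^(1−α) = s / (n + g + δ).
k^0.71 = 0.37 / (0.001 + 0.018 + 0.082) = 0.37 / 0.101 = 3.6634
k* = 3.6634^(1/0.71) ≈ 6.2259
y* = (k*)^α = 6.2259^0.29 ≈ 1.6995
c* = (1 − s)·y* = (1 − 0.37) × 1.6995 ≈ 1.0707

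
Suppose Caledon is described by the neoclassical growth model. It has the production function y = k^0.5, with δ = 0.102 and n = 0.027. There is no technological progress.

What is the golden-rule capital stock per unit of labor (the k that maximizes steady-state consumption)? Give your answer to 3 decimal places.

The golden rule sets f'(k) = n + δ, i.e. α·k^(α−1) = n + δ.
So k^(1−α) = α / (n + δ) = 0.5 / 0.129 = 3.8760.
k_gold = 3.8760^(1/0.5) ≈ 15.0234

k_gold ≈ 15.023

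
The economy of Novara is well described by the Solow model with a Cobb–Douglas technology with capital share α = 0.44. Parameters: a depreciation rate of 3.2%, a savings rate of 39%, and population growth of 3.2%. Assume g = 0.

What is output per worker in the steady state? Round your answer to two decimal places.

y* ≈ 4.14

Steady state requires s·f(k) = (n + δ)·k, i.e. s·k^α = (n + δ)·k.
Rearranging, k^(1−α) = s / (n + δ).
k^0.56 = 0.39 / (0.032 + 0.032) = 0.39 / 0.064 = 6.0938
k* = 6.0938^(1/0.56) ≈ 25.2108
y* = (k*)^α = 25.2108^0.44 ≈ 4.1371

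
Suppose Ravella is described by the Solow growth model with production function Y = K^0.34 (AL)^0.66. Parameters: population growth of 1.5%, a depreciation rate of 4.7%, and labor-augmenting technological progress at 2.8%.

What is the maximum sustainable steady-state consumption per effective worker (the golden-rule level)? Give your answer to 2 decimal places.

c_gold ≈ 1.31

At the golden rule, f'(k) = n + g + δ, so α·k^(α−1) = n + g + δ and k_gold = (α/(n + g + δ))^(1/(1−α)).
k_gold = (0.34/0.090)^(1/0.66) = 3.7778^1.5152 ≈ 7.4926
c_gold = f(k_gold) − (n + g + δ)·k_gold = 1.9832 − 0.090×7.4926 ≈ 1.3089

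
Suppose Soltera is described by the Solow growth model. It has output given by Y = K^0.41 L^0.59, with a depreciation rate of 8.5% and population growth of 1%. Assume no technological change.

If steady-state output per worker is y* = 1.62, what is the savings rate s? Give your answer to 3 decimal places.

Steady state requires s·f(k) = (n + δ)·k, i.e. s·k^α = (n + δ)·k.
Since y* = [s/(n + δ)]^(α/(1−α)), we have s/(n + δ) = (y*)^((1−α)/α) = 1.62^1.439 = 2.0021.
Therefore s = 2.0021 × (n + δ) = 2.0021 × 0.095 = 0.1902.

s ≈ 0.190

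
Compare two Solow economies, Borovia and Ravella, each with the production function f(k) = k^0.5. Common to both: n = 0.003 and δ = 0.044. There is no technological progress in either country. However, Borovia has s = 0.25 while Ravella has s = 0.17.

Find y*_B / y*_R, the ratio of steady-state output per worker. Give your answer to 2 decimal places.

Steady-state y* = [s/(n + δ)]^(α/(1−α)), so the ratio is [ (s_B/(n + δ)_B) / (s_R/(n + δ)_R) ]^1.
s_B/(n + δ)_B = 0.25/0.047 = 5.3191; s_R/(n + δ)_R = 0.17/0.047 = 3.6170.
Ratio = (5.3191/3.6170)^1 = 1.4706^1 ≈ 1.4706

y*_B / y*_R ≈ 1.47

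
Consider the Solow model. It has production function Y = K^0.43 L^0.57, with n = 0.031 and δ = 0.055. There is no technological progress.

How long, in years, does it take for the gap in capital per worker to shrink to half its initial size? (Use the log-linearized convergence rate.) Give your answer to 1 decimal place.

Near the steady state the convergence rate is λ = (1 − α)(n + δ).
λ = (1 − 0.43) × 0.086 = 0.57 × 0.086 = 0.04902
Half-life = ln 2 / λ = 0.6931 / 0.04902 ≈ 14.14 years

t_½ ≈ 14.1 years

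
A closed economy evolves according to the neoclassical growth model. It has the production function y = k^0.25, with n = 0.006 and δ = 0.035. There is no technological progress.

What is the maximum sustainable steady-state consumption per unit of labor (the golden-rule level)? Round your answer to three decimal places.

c_gold ≈ 1.370

At the golden rule, f'(k) = n + δ, so α·k^(α−1) = n + δ and k_gold = (α/(n + δ))^(1/(1−α)).
k_gold = (0.25/0.041)^(1/0.75) = 6.0976^1.3333 ≈ 11.1392
c_gold = f(k_gold) − (n + δ)·k_gold = 1.8269 − 0.041×11.1392 ≈ 1.3702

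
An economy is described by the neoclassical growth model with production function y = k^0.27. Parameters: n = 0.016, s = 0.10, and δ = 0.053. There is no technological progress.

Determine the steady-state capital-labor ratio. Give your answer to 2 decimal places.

k* = 1.66

At the steady state, Δk = 0, so s·k^α = (n + δ)·k.
Rearranging, k^(1−α) = s / (n + δ).
k^0.73 = 0.10 / (0.016 + 0.053) = 0.10 / 0.069 = 1.4493
k* = 1.4493^(1/0.73) ≈ 1.6625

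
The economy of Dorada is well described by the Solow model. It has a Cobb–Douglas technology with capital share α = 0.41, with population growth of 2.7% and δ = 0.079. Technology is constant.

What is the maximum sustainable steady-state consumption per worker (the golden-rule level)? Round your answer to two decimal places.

At the golden rule, f'(k) = n + δ, so α·k^(α−1) = n + δ and k_gold = (α/(n + δ))^(1/(1−α)).
k_gold = (0.41/0.106)^(1/0.59) = 3.8679^1.6949 ≈ 9.9017
c_gold = f(k_gold) − (n + δ)·k_gold = 2.5600 − 0.106×9.9017 ≈ 1.5104

c_gold ≈ 1.51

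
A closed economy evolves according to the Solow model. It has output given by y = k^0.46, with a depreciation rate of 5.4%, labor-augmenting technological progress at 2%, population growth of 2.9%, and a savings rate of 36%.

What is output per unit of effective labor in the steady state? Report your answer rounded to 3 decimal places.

y* ≈ 2.904

In steady state, investment equals break-even investment: s·k^α = (n + g + δ)·k.
Dividing both sides by k: k^(1−α) = s / (n + g + δ).
k^0.54 = 0.36 / (0.029 + 0.020 + 0.054) = 0.36 / 0.103 = 3.4951
k* = 3.4951^(1/0.54) ≈ 10.1486
y* = (k*)^α = 10.1486^0.46 ≈ 2.9037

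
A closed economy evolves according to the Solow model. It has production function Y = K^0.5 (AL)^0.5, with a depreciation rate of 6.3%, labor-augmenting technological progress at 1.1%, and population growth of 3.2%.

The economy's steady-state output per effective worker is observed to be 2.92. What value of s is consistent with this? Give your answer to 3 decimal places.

s ≈ 0.310

Steady state requires s·f(k) = (n + g + δ)·k, i.e. s·k^α = (n + g + δ)·k.
Since y* = [s/(n + g + δ)]^(α/(1−α)), we have s/(n + g + δ) = (y*)^((1−α)/α) = 2.92^1 = 2.9200.
Therefore s = 2.9200 × (n + g + δ) = 2.9200 × 0.106 = 0.3095.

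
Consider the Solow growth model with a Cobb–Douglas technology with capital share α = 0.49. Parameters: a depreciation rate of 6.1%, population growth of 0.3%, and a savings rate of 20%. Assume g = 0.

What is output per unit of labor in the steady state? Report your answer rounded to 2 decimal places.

y* ≈ 2.99

At the steady state, Δk = 0, so s·k^α = (n + δ)·k.
Rearranging, k^(1−α) = s / (n + δ).
k^0.51 = 0.20 / (0.003 + 0.061) = 0.20 / 0.064 = 3.1250
k* = 3.1250^(1/0.51) ≈ 9.3389
y* = (k*)^α = 9.3389^0.49 ≈ 2.9884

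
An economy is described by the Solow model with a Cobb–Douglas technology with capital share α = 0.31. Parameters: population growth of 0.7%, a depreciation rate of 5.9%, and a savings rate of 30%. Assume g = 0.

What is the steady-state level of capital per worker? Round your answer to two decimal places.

Steady state requires s·f(k) = (n + δ)·k, i.e. s·k^α = (n + δ)·k.
Rearranging, k^(1−α) = s / (n + δ).
k^0.69 = 0.30 / (0.007 + 0.059) = 0.30 / 0.066 = 4.5455
k* = 4.5455^(1/0.69) ≈ 8.9746

k* = 8.97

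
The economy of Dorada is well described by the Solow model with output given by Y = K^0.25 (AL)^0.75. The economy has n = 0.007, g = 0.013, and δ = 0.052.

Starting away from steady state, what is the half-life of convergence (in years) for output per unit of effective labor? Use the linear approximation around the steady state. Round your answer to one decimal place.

half-life ≈ 12.8 years

Near the steady state the convergence rate is λ = (1 − α)(n + g + δ).
λ = (1 − 0.25) × 0.072 = 0.75 × 0.072 = 0.0540
Half-life = ln 2 / λ = 0.6931 / 0.0540 ≈ 12.84 years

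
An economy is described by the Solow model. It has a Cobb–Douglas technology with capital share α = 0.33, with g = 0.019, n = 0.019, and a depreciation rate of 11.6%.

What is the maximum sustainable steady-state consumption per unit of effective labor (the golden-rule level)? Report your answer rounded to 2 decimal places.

At the golden rule, f'(k) = n + g + δ, so α·k^(α−1) = n + g + δ and k_gold = (α/(n + g + δ))^(1/(1−α)).
k_gold = (0.33/0.154)^(1/0.67) = 2.1429^1.4925 ≈ 3.1190
c_gold = f(k_gold) − (n + g + δ)·k_gold = 1.4555 − 0.154×3.1190 ≈ 0.9752

c_gold ≈ 0.98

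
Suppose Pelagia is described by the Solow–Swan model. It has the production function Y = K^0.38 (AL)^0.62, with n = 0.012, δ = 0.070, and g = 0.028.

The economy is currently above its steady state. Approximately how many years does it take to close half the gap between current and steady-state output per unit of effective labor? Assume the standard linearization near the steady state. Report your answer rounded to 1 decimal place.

Near the steady state the convergence rate is λ = (1 − α)(n + g + δ).
λ = (1 − 0.38) × 0.110 = 0.62 × 0.110 = 0.0682
Half-life = ln 2 / λ = 0.6931 / 0.0682 ≈ 10.16 years

t_½ ≈ 10.2 years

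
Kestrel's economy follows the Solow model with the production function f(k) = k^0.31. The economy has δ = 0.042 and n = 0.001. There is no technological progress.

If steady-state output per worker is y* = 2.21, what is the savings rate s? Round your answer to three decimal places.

s ≈ 0.251

At the steady state, Δk = 0, so s·k^α = (n + δ)·k.
Since y* = [s/(n + δ)]^(α/(1−α)), we have s/(n + δ) = (y*)^((1−α)/α) = 2.21^2.2258 = 5.8418.
Therefore s = 5.8418 × (n + δ) = 5.8418 × 0.043 = 0.2512.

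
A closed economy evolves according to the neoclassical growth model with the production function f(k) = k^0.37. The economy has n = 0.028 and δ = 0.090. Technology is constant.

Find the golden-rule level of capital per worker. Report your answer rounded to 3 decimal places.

k_gold ≈ 6.135

The golden rule sets f'(k) = n + δ, i.e. α·k^(α−1) = n + δ.
So k^(1−α) = α / (n + δ) = 0.37 / 0.118 = 3.1356.
k_gold = 3.1356^(1/0.63) ≈ 6.1349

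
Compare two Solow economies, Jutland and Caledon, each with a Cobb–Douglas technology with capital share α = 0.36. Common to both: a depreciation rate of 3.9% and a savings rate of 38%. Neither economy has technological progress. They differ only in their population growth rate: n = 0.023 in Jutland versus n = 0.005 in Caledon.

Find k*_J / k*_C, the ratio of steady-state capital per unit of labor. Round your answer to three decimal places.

Steady-state k* = [s/(n + δ)]^(1/(1−α)), so the ratio is [ (s_J/(n + δ)_J) / (s_C/(n + δ)_C) ]^1.5625.
s_J/(n + δ)_J = 0.38/0.062 = 6.1290; s_C/(n + δ)_C = 0.38/0.044 = 8.6364.
Ratio = (6.1290/8.6364)^1.5625 = 0.7097^1.5625 ≈ 0.5852

k*_J / k*_C ≈ 0.585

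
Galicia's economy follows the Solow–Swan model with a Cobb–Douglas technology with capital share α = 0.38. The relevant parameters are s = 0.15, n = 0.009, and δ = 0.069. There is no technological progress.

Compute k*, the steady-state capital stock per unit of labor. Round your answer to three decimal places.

k* = 2.871

Steady state requires s·f(k) = (n + δ)·k, i.e. s·k^α = (n + δ)·k.
Dividing both sides by k: k^(1−α) = s / (n + δ).
k^0.62 = 0.15 / (0.009 + 0.069) = 0.15 / 0.078 = 1.9231
k* = 1.9231^(1/0.62) ≈ 2.8712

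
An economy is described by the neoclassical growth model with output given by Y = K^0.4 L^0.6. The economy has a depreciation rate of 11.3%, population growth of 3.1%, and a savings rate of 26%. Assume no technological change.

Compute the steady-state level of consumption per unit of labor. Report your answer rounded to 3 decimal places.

At the steady state, Δk = 0, so s·k^α = (n + δ)·k.
Rearranging, k^(1−α) = s / (n + δ).
k^0.6 = 0.26 / (0.031 + 0.113) = 0.26 / 0.144 = 1.8056
k* = 1.8056^(1/0.6) ≈ 2.6773
y* = (k*)^α = 2.6773^0.4 ≈ 1.4828
c* = (1 − s)·y* = (1 − 0.26) × 1.4828 ≈ 1.0973

c* = 1.097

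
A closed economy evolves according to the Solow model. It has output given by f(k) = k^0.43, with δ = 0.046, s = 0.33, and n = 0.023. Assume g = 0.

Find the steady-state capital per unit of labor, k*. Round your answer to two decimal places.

k* ≈ 15.57

Steady state requires s·f(k) = (n + δ)·k, i.e. s·k^α = (n + δ)·k.
Dividing both sides by k: k^(1−α) = s / (n + δ).
k^0.57 = 0.33 / (0.023 + 0.046) = 0.33 / 0.069 = 4.7826
k* = 4.7826^(1/0.57) ≈ 15.5737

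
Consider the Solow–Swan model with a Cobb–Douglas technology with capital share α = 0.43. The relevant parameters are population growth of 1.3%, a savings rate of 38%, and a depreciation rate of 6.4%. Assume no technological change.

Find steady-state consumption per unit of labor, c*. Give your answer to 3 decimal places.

c* = 2.067

In steady state, investment equals break-even investment: s·k^α = (n + δ)·k.
Dividing both sides by k: k^(1−α) = s / (n + δ).
k^0.57 = 0.38 / (0.013 + 0.064) = 0.38 / 0.077 = 4.9351
k* = 4.9351^(1/0.57) ≈ 16.4554
y* = (k*)^α = 16.4554^0.43 ≈ 3.3344
c* = (1 − s)·y* = (1 − 0.38) × 3.3344 ≈ 2.0673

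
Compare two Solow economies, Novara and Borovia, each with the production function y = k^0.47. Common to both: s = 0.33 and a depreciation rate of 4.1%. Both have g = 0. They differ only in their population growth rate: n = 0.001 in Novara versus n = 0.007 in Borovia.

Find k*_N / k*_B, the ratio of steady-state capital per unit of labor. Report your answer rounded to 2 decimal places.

ratio ≈ 1.29

Steady-state k* = [s/(n + δ)]^(1/(1−α)), so the ratio is [ (s_N/(n + δ)_N) / (s_B/(n + δ)_B) ]^1.8868.
s_N/(n + δ)_N = 0.33/0.042 = 7.8571; s_B/(n + δ)_B = 0.33/0.048 = 6.8750.
Ratio = (7.8571/6.8750)^1.8868 = 1.1429^1.8868 ≈ 1.2866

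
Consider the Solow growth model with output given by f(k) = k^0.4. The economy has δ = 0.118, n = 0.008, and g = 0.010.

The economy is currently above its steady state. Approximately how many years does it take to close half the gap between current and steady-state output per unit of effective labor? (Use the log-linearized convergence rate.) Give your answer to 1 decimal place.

Near the steady state the convergence rate is λ = (1 − α)(n + g + δ).
λ = (1 − 0.4) × 0.136 = 0.6 × 0.136 = 0.0816
Half-life = ln 2 / λ = 0.6931 / 0.0816 ≈ 8.49 years

half-life ≈ 8.5 years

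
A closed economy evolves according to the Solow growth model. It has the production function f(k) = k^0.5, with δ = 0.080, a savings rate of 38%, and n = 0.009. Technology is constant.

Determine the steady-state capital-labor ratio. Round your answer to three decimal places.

k* ≈ 18.230

At the steady state, Δk = 0, so s·k^α = (n + δ)·k.
Rearranging, k^(1−α) = s / (n + δ).
k^0.5 = 0.38 / (0.009 + 0.080) = 0.38 / 0.089 = 4.2697
k* = 4.2697^(1/0.5) ≈ 18.2303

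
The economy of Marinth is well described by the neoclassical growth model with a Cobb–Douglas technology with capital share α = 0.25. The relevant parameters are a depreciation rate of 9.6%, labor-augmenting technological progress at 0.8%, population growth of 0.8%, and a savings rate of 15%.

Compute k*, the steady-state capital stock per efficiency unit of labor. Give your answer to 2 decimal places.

k* = 1.48

In steady state, investment equals break-even investment: s·k^α = (n + g + δ)·k.
Rearranging, k^(1−α) = s / (n + g + δ).
k^0.75 = 0.15 / (0.008 + 0.008 + 0.096) = 0.15 / 0.112 = 1.3393
k* = 1.3393^(1/0.75) ≈ 1.4763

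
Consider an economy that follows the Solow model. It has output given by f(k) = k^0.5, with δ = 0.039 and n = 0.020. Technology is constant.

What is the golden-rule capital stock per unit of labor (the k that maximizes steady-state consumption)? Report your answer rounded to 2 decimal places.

The golden rule sets f'(k) = n + δ, i.e. α·k^(α−1) = n + δ.
So k^(1−α) = α / (n + δ) = 0.5 / 0.059 = 8.4746.
k_gold = 8.4746^(1/0.5) ≈ 71.8188

k_gold ≈ 71.82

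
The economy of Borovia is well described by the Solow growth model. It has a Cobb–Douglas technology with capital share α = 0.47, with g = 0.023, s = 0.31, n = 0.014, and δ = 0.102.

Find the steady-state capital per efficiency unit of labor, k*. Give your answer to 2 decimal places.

In steady state, investment equals break-even investment: s·k^α = (n + g + δ)·k.
Dividing both sides by k: k^(1−α) = s / (n + g + δ).
k^0.53 = 0.31 / (0.014 + 0.023 + 0.102) = 0.31 / 0.139 = 2.2302
k* = 2.2302^(1/0.53) ≈ 4.5421

k* ≈ 4.54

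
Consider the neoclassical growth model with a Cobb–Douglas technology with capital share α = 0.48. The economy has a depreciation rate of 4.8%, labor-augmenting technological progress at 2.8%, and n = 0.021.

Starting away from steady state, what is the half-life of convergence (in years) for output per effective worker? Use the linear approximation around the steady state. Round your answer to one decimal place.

t_½ ≈ 13.7 years

Near the steady state the convergence rate is λ = (1 − α)(n + g + δ).
λ = (1 − 0.48) × 0.097 = 0.52 × 0.097 = 0.05044
Half-life = ln 2 / λ = 0.6931 / 0.05044 ≈ 13.74 years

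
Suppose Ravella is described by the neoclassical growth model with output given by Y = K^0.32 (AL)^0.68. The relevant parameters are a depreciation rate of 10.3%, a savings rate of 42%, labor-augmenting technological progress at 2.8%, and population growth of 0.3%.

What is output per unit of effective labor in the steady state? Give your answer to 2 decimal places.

At the steady state, Δk = 0, so s·k^α = (n + g + δ)·k.
Rearranging, k^(1−α) = s / (n + g + δ).
k^0.68 = 0.42 / (0.003 + 0.028 + 0.103) = 0.42 / 0.134 = 3.1343
k* = 3.1343^(1/0.68) ≈ 5.3656
y* = (k*)^α = 5.3656^0.32 ≈ 1.7119

y* ≈ 1.71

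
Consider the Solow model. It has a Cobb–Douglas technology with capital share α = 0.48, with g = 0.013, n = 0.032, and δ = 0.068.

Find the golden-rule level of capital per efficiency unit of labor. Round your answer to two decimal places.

The golden rule sets f'(k) = n + g + δ, i.e. α·k^(α−1) = n + g + δ.
So k^(1−α) = α / (n + g + δ) = 0.48 / 0.113 = 4.2478.
k_gold = 4.2478^(1/0.52) ≈ 16.1439

k_gold ≈ 16.14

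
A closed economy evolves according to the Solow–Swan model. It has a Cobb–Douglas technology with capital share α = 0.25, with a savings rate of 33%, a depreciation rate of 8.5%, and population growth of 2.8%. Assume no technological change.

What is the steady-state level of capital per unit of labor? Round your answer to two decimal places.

Steady state requires s·f(k) = (n + δ)·k, i.e. s·k^α = (n + δ)·k.
Rearranging, k^(1−α) = s / (n + δ).
k^0.75 = 0.33 / (0.028 + 0.085) = 0.33 / 0.113 = 2.9204
k* = 2.9204^(1/0.75) ≈ 4.1744

k* ≈ 4.17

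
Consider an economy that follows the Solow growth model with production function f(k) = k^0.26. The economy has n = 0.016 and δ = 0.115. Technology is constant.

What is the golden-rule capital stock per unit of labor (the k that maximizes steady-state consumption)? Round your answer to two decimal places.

k_gold ≈ 2.53

The golden rule sets f'(k) = n + δ, i.e. α·k^(α−1) = n + δ.
So k^(1−α) = α / (n + δ) = 0.26 / 0.131 = 1.9847.
k_gold = 1.9847^(1/0.74) ≈ 2.5252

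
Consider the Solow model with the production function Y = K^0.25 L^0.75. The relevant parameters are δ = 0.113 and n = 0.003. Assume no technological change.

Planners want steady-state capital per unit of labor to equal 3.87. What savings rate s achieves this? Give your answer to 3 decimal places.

In steady state, investment equals break-even investment: s·k^α = (n + δ)·k.
So s / (n + δ) = (k*)^(1−α) = 3.87^0.75 = 2.7592.
Therefore s = 2.7592 × (n + δ) = 2.7592 × 0.116 = 0.3201.

s ≈ 0.320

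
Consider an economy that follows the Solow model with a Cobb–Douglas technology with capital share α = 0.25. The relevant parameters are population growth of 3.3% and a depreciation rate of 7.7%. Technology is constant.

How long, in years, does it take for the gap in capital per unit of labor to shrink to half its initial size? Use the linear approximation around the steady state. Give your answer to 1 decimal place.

Near the steady state the convergence rate is λ = (1 − α)(n + δ).
λ = (1 − 0.25) × 0.110 = 0.75 × 0.110 = 0.0825
Half-life = ln 2 / λ = 0.6931 / 0.0825 ≈ 8.40 years

about 8.4 years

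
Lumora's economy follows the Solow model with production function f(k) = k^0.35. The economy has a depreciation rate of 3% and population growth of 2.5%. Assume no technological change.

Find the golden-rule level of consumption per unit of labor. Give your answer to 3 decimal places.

At the golden rule, f'(k) = n + δ, so α·k^(α−1) = n + δ and k_gold = (α/(n + δ))^(1/(1−α)).
k_gold = (0.35/0.055)^(1/0.65) = 6.3636^1.5385 ≈ 17.2384
c_gold = f(k_gold) − (n + δ)·k_gold = 2.7088 − 0.055×17.2384 ≈ 1.7607

c_gold ≈ 1.761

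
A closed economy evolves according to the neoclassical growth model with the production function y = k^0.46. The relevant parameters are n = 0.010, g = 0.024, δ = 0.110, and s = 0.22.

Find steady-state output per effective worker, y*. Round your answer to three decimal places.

y* ≈ 1.435

At the steady state, Δk = 0, so s·k^α = (n + g + δ)·k.
Rearranging, k^(1−α) = s / (n + g + δ).
k^0.54 = 0.22 / (0.010 + 0.024 + 0.110) = 0.22 / 0.144 = 1.5278
k* = 1.5278^(1/0.54) ≈ 2.1921
y* = (k*)^α = 2.1921^0.46 ≈ 1.4348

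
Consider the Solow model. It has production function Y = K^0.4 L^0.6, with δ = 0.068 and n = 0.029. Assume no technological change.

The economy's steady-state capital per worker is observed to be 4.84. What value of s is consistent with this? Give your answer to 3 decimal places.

s ≈ 0.250

In steady state, investment equals break-even investment: s·k^α = (n + δ)·k.
So s / (n + δ) = (k*)^(1−α) = 4.84^0.6 = 2.5758.
Therefore s = 2.5758 × (n + δ) = 2.5758 × 0.097 = 0.2499.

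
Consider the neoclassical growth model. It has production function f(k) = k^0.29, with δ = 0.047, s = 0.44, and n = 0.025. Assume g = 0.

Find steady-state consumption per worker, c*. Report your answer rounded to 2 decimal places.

c* ≈ 1.17

At the steady state, Δk = 0, so s·k^α = (n + δ)·k.
Rearranging, k^(1−α) = s / (n + δ).
k^0.71 = 0.44 / (0.025 + 0.047) = 0.44 / 0.072 = 6.1111
k* = 6.1111^(1/0.71) ≈ 12.8000
y* = (k*)^α = 12.8000^0.29 ≈ 2.0946
c* = (1 − s)·y* = (1 − 0.44) × 2.0946 ≈ 1.1730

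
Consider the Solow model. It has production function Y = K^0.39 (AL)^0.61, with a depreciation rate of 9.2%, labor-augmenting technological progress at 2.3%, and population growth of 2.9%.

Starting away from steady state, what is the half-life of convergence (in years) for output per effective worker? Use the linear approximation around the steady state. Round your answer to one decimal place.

t_½ ≈ 7.9 years

Near the steady state the convergence rate is λ = (1 − α)(n + g + δ).
λ = (1 − 0.39) × 0.144 = 0.61 × 0.144 = 0.08784
Half-life = ln 2 / λ = 0.6931 / 0.08784 ≈ 7.89 years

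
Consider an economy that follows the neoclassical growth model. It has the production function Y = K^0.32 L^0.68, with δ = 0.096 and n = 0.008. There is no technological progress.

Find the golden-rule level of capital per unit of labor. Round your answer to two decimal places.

k_gold ≈ 5.22

The golden rule sets f'(k) = n + δ, i.e. α·k^(α−1) = n + δ.
So k^(1−α) = α / (n + δ) = 0.32 / 0.104 = 3.0769.
k_gold = 3.0769^(1/0.68) ≈ 5.2217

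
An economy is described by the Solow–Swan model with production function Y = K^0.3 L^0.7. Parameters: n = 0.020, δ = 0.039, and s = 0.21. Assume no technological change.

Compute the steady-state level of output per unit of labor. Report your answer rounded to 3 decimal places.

y* = 1.723

In steady state, investment equals break-even investment: s·k^α = (n + δ)·k.
Rearranging, k^(1−α) = s / (n + δ).
k^0.7 = 0.21 / (0.020 + 0.039) = 0.21 / 0.059 = 3.5593
k* = 3.5593^(1/0.7) ≈ 6.1329
y* = (k*)^α = 6.1329^0.3 ≈ 1.7231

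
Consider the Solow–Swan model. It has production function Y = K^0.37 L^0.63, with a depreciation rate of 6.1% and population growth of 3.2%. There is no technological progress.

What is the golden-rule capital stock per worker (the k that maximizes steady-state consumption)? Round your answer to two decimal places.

The golden rule sets f'(k) = n + δ, i.e. α·k^(α−1) = n + δ.
So k^(1−α) = α / (n + δ) = 0.37 / 0.093 = 3.9785.
k_gold = 3.9785^(1/0.63) ≈ 8.9523

k_gold ≈ 8.95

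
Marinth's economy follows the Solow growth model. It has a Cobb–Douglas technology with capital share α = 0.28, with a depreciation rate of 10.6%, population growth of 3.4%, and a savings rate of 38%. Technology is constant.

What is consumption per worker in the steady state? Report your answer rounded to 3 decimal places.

At the steady state, Δk = 0, so s·k^α = (n + δ)·k.
Rearranging, k^(1−α) = s / (n + δ).
k^0.72 = 0.38 / (0.034 + 0.106) = 0.38 / 0.140 = 2.7143
k* = 2.7143^(1/0.72) ≈ 4.0022
y* = (k*)^α = 4.0022^0.28 ≈ 1.4745
c* = (1 − s)·y* = (1 − 0.38) × 1.4745 ≈ 0.9142

c* = 0.914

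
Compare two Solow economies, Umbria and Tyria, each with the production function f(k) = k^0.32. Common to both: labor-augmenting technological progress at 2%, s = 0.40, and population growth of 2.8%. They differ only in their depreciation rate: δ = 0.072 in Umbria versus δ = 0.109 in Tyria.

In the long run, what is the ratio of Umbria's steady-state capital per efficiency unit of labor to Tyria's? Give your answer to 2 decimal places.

k*_U / k*_T ≈ 1.48

Steady-state k* = [s/(n + g + δ)]^(1/(1−α)), so the ratio is [ (s_U/(n + g + δ)_U) / (s_T/(n + g + δ)_T) ]^1.4706.
s_U/(n + g + δ)_U = 0.40/0.120 = 3.3333; s_T/(n + g + δ)_T = 0.40/0.157 = 2.5478.
Ratio = (3.3333/2.5478)^1.4706 = 1.3083^1.4706 ≈ 1.4847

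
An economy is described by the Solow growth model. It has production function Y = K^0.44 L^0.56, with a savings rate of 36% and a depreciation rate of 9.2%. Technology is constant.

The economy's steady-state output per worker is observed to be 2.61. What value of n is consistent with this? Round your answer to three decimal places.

n ≈ 0.014

Steady state requires s·f(k) = (n + δ)·k, i.e. s·k^α = (n + δ)·k.
Since y* = [s/(n + δ)]^(α/(1−α)), we have s/(n + δ) = (y*)^((1−α)/α) = 2.61^1.2727 = 3.3905.
Therefore n + δ = s / 3.3905 = 0.36 / 3.3905 = 0.1062, so n = 0.1062 − 0.092 = 0.0142.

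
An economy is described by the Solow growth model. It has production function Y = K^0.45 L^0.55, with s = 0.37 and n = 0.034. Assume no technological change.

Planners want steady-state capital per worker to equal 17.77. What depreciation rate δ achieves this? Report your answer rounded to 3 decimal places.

At the steady state, Δk = 0, so s·k^α = (n + δ)·k.
So s / (n + δ) = (k*)^(1−α) = 17.77^0.55 = 4.8677.
Therefore n + δ = s / 4.8677 = 0.37 / 4.8677 = 0.0760, so δ = 0.0760 − 0.034 = 0.0420.

δ ≈ 0.042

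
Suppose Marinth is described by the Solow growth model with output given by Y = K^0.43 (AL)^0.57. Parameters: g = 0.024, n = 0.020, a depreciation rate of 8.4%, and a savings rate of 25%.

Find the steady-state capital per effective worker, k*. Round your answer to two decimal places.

In steady state, investment equals break-even investment: s·k^α = (n + g + δ)·k.
Dividing both sides by k: k^(1−α) = s / (n + g + δ).
k^0.57 = 0.25 / (0.020 + 0.024 + 0.084) = 0.25 / 0.128 = 1.9531
k* = 1.9531^(1/0.57) ≈ 3.2363

k* ≈ 3.24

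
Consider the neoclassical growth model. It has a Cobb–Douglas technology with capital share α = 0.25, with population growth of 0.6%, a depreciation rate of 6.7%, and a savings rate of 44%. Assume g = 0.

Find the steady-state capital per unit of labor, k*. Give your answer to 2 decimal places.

Steady state requires s·f(k) = (n + δ)·k, i.e. s·k^α = (n + δ)·k.
Dividing both sides by k: k^(1−α) = s / (n + δ).
k^0.75 = 0.44 / (0.006 + 0.067) = 0.44 / 0.073 = 6.0274
k* = 6.0274^(1/0.75) ≈ 10.9692

k* = 10.97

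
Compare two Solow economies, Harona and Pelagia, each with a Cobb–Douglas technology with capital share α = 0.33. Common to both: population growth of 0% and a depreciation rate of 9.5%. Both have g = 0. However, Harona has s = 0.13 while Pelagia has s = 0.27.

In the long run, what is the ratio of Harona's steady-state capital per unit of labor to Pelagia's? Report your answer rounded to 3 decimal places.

Steady-state k* = [s/(n + δ)]^(1/(1−α)), so the ratio is [ (s_H/(n + δ)_H) / (s_P/(n + δ)_P) ]^1.4925.
s_H/(n + δ)_H = 0.13/0.095 = 1.3684; s_P/(n + δ)_P = 0.27/0.095 = 2.8421.
Ratio = (1.3684/2.8421)^1.4925 = 0.4815^1.4925 ≈ 0.3360

k*_H / k*_P ≈ 0.336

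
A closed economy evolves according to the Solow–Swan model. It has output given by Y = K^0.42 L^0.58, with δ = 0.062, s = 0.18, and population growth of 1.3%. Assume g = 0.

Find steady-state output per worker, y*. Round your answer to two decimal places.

In steady state, investment equals break-even investment: s·k^α = (n + δ)·k.
Dividing both sides by k: k^(1−α) = s / (n + δ).
k^0.58 = 0.18 / (0.013 + 0.062) = 0.18 / 0.075 = 2.4000
k* = 2.4000^(1/0.58) ≈ 4.5241
y* = (k*)^α = 4.5241^0.42 ≈ 1.8851

y* ≈ 1.89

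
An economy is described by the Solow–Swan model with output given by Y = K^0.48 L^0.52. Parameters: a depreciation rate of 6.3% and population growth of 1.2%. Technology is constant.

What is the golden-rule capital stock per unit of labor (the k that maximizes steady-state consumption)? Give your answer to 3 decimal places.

k_gold ≈ 35.510

The golden rule sets f'(k) = n + δ, i.e. α·k^(α−1) = n + δ.
So k^(1−α) = α / (n + δ) = 0.48 / 0.075 = 6.4000.
k_gold = 6.4000^(1/0.52) ≈ 35.5096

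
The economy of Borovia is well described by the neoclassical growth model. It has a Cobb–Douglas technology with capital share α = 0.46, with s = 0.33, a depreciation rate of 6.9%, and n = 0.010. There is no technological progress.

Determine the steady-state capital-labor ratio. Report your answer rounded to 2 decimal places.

Steady state requires s·f(k) = (n + δ)·k, i.e. s·k^α = (n + δ)·k.
Rearranging, k^(1−α) = s / (n + δ).
k^0.54 = 0.33 / (0.010 + 0.069) = 0.33 / 0.079 = 4.1772
k* = 4.1772^(1/0.54) ≈ 14.1185

k* ≈ 14.12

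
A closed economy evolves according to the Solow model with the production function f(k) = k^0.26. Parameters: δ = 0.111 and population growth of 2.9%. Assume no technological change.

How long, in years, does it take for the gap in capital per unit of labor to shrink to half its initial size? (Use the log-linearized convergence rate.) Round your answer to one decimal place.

about 6.7 years

Near the steady state the convergence rate is λ = (1 − α)(n + δ).
λ = (1 − 0.26) × 0.140 = 0.74 × 0.140 = 0.1036
Half-life = ln 2 / λ = 0.6931 / 0.1036 ≈ 6.69 years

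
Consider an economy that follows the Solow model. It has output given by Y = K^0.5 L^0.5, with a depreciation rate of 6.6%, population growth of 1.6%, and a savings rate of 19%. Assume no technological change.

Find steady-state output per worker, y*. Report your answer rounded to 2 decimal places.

Steady state requires s·f(k) = (n + δ)·k, i.e. s·k^α = (n + δ)·k.
Rearranging, k^(1−α) = s / (n + δ).
k^0.5 = 0.19 / (0.016 + 0.066) = 0.19 / 0.082 = 2.3171
k* = 2.3171^(1/0.5) ≈ 5.3690
y* = (k*)^α = 5.3690^0.5 ≈ 2.3171

y* = 2.32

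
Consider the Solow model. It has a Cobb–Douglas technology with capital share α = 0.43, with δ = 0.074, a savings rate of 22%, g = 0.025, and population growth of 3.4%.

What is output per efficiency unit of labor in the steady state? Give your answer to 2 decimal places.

y* = 1.46

At the steady state, Δk = 0, so s·k^α = (n + g + δ)·k.
Rearranging, k^(1−α) = s / (n + g + δ).
k^0.57 = 0.22 / (0.034 + 0.025 + 0.074) = 0.22 / 0.133 = 1.6541
k* = 1.6541^(1/0.57) ≈ 2.4179
y* = (k*)^α = 2.4179^0.43 ≈ 1.4618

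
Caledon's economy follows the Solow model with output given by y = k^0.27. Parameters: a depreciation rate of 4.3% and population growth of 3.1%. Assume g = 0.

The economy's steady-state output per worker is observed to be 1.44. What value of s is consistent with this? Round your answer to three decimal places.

s ≈ 0.198

In steady state, investment equals break-even investment: s·k^α = (n + δ)·k.
Since y* = [s/(n + δ)]^(α/(1−α)), we have s/(n + δ) = (y*)^((1−α)/α) = 1.44^2.7037 = 2.6802.
Therefore s = 2.6802 × (n + δ) = 2.6802 × 0.074 = 0.1983.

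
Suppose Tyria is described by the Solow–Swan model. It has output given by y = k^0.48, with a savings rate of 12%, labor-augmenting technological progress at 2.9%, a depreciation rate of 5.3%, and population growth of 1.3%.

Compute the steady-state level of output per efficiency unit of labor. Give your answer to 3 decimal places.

Steady state requires s·f(k) = (n + g + δ)·k, i.e. s·k^α = (n + g + δ)·k.
Dividing both sides by k: k^(1−α) = s / (n + g + δ).
k^0.52 = 0.12 / (0.013 + 0.029 + 0.053) = 0.12 / 0.095 = 1.2632
k* = 1.2632^(1/0.52) ≈ 1.5673
y* = (k*)^α = 1.5673^0.48 ≈ 1.2407

y* = 1.241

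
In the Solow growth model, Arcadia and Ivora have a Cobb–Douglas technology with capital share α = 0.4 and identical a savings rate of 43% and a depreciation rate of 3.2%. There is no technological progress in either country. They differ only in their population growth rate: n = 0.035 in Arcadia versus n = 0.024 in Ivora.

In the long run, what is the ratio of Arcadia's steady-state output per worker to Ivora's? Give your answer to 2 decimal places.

y*_A / y*_I ≈ 0.89

Steady-state y* = [s/(n + δ)]^(α/(1−α)), so the ratio is [ (s_A/(n + δ)_A) / (s_I/(n + δ)_I) ]^0.6667.
s_A/(n + δ)_A = 0.43/0.067 = 6.4179; s_I/(n + δ)_I = 0.43/0.056 = 7.6786.
Ratio = (6.4179/7.6786)^0.6667 = 0.8358^0.6667 ≈ 0.8873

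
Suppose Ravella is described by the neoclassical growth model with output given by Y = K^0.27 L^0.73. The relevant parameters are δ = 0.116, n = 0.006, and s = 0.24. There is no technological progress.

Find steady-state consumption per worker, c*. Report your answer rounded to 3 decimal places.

c* = 0.976

Steady state requires s·f(k) = (n + δ)·k, i.e. s·k^α = (n + δ)·k.
Dividing both sides by k: k^(1−α) = s / (n + δ).
k^0.73 = 0.24 / (0.006 + 0.116) = 0.24 / 0.122 = 1.9672
k* = 1.9672^(1/0.73) ≈ 2.5266
y* = (k*)^α = 2.5266^0.27 ≈ 1.2844
c* = (1 − s)·y* = (1 − 0.24) × 1.2844 ≈ 0.9761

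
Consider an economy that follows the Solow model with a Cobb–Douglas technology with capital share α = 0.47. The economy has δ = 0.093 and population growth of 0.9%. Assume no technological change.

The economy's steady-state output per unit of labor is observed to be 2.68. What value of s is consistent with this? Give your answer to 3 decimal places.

At the steady state, Δk = 0, so s·k^α = (n + δ)·k.
Since y* = [s/(n + δ)]^(α/(1−α)), we have s/(n + δ) = (y*)^((1−α)/α) = 2.68^1.1277 = 3.0395.
Therefore s = 3.0395 × (n + δ) = 3.0395 × 0.102 = 0.3100.

s ≈ 0.310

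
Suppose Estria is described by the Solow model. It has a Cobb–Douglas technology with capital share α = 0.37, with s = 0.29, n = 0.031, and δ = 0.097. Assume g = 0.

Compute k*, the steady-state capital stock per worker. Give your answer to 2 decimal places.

At the steady state, Δk = 0, so s·k^α = (n + δ)·k.
Dividing both sides by k: k^(1−α) = s / (n + δ).
k^0.63 = 0.29 / (0.031 + 0.097) = 0.29 / 0.128 = 2.2656
k* = 2.2656^(1/0.63) ≈ 3.6625

k* ≈ 3.66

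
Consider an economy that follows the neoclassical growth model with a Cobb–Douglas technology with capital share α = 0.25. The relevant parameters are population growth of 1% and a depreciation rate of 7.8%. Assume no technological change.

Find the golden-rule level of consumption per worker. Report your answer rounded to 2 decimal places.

At the golden rule, f'(k) = n + δ, so α·k^(α−1) = n + δ and k_gold = (α/(n + δ))^(1/(1−α)).
k_gold = (0.25/0.088)^(1/0.75) = 2.8409^1.3333 ≈ 4.0234
c_gold = f(k_gold) − (n + δ)·k_gold = 1.4163 − 0.088×4.0234 ≈ 1.0622

c_gold ≈ 1.06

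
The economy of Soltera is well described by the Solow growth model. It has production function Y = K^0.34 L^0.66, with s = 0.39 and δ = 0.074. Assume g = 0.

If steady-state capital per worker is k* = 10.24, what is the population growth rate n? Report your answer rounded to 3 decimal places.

n ≈ 0.010

In steady state, investment equals break-even investment: s·k^α = (n + δ)·k.
So s / (n + δ) = (k*)^(1−α) = 10.24^0.66 = 4.6430.
Therefore n + δ = s / 4.6430 = 0.39 / 4.6430 = 0.0840, so n = 0.0840 − 0.074 = 0.0100.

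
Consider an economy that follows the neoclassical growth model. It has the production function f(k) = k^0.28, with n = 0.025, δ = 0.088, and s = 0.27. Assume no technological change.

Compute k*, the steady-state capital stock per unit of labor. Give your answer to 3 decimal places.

In steady state, investment equals break-even investment: s·k^α = (n + δ)·k.
Rearranging, k^(1−α) = s / (n + δ).
k^0.72 = 0.27 / (0.025 + 0.088) = 0.27 / 0.113 = 2.3894
k* = 2.3894^(1/0.72) ≈ 3.3528

k* = 3.353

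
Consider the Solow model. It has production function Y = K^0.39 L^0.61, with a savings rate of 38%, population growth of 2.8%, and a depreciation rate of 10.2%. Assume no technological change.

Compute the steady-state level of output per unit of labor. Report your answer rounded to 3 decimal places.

In steady state, investment equals break-even investment: s·k^α = (n + δ)·k.
Rearranging, k^(1−α) = s / (n + δ).
k^0.61 = 0.38 / (0.028 + 0.102) = 0.38 / 0.130 = 2.9231
k* = 2.9231^(1/0.61) ≈ 5.8033
y* = (k*)^α = 5.8033^0.39 ≈ 1.9853

y* ≈ 1.985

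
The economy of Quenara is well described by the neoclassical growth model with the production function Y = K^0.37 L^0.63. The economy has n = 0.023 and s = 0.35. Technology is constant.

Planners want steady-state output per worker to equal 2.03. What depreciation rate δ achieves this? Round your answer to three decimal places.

δ ≈ 0.082

Steady state requires s·f(k) = (n + δ)·k, i.e. s·k^α = (n + δ)·k.
Since y* = [s/(n + δ)]^(α/(1−α)), we have s/(n + δ) = (y*)^((1−α)/α) = 2.03^1.7027 = 3.3387.
Therefore n + δ = s / 3.3387 = 0.35 / 3.3387 = 0.1048, so δ = 0.1048 − 0.023 = 0.0818.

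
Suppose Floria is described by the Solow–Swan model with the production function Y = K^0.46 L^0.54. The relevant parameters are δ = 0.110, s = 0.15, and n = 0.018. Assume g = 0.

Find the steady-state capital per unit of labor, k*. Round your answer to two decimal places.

k* = 1.34

At the steady state, Δk = 0, so s·k^α = (n + δ)·k.
Dividing both sides by k: k^(1−α) = s / (n + δ).
k^0.54 = 0.15 / (0.018 + 0.110) = 0.15 / 0.128 = 1.1719
k* = 1.1719^(1/0.54) ≈ 1.3415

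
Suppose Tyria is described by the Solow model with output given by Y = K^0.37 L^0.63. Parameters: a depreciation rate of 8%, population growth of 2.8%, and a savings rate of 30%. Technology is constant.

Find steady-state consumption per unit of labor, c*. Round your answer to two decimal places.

At the steady state, Δk = 0, so s·k^α = (n + δ)·k.
Dividing both sides by k: k^(1−α) = s / (n + δ).
k^0.63 = 0.30 / (0.028 + 0.080) = 0.30 / 0.108 = 2.7778
k* = 2.7778^(1/0.63) ≈ 5.0616
y* = (k*)^α = 5.0616^0.37 ≈ 1.8222
c* = (1 − s)·y* = (1 − 0.30) × 1.8222 ≈ 1.2755

c* = 1.28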